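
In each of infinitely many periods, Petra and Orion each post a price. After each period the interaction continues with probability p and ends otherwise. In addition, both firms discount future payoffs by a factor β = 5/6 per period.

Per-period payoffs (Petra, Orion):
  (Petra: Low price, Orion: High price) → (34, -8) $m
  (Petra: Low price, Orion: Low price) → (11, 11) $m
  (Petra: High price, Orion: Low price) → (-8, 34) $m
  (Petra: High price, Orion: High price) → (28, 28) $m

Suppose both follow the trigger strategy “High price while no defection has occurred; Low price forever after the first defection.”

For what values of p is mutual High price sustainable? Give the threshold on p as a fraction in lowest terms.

With continuation probability p and discount β, the effective per-period discount factor is βp.
Grim-trigger IC: βp ≥ (34−28)/(34−11) = 6/23.
So p ≥ (6/23)/(5/6) = 36/115.

36/115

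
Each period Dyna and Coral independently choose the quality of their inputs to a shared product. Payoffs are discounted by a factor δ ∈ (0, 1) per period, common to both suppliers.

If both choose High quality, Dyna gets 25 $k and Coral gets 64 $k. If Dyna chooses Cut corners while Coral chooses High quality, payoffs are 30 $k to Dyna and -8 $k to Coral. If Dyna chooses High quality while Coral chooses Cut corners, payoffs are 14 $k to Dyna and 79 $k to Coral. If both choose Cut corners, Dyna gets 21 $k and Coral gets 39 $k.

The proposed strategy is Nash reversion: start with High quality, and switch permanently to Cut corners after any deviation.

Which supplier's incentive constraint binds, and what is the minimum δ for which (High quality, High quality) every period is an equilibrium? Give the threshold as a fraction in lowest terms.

Dyna; δ ≥ 5/9

Dyna's threshold: (30−25)/(30−21) = 5/9.
Coral's threshold: (79−64)/(79−39) = 3/8.
5/9 > 3/8, so Dyna binds and δ* = 5/9.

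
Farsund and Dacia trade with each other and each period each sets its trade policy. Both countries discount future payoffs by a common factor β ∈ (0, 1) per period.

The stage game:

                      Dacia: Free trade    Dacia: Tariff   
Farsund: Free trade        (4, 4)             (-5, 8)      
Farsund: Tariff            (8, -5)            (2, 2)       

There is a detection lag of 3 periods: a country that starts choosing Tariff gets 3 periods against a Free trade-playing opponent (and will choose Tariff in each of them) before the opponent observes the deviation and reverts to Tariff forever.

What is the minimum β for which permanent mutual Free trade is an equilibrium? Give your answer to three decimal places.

A deviator earns 8 for 3 periods, then 2 forever; cooperating earns 4 forever. Multiplying the IC by (1−β):
4 ≥ 8(1−β^3) + 2β^3, so 6·β^3 ≥ 4 and β^3 ≥ 2/3.
β ≥ (2/3)^(1/3) ≈ 0.874.

0.874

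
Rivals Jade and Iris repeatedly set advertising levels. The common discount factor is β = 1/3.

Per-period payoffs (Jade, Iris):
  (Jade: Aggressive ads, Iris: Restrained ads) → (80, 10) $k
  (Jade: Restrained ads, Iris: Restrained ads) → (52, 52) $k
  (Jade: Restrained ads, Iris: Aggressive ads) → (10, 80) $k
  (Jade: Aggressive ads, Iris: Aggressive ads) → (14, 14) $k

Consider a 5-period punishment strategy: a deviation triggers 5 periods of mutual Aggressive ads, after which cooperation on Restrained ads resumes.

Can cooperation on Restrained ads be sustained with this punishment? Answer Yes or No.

A one-shot deviation gives 80 now, then 14 for 5 periods, then back to 52.
Gain from deviating: (80−52) today; loss: (52−14) in each of the next 5 periods.
No-deviation condition: (52−14)(β+…+β^5) ≥ 80−52, i.e. β+…+β^5 ≥ 14/19.
At β = 1/3: β+…+β^5 = 0.4979 < 0.7368.
So cooperation is not sustainable.

No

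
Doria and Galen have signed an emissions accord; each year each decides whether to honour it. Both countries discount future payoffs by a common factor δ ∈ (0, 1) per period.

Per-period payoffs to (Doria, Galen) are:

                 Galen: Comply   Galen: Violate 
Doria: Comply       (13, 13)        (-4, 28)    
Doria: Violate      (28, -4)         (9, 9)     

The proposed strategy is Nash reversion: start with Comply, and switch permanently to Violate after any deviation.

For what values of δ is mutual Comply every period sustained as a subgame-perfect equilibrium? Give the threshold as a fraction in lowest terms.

Under grim trigger the critical discount factor is (T−C)/(T−P) with T = 28, C = 13, P = 9.
δ* = (28−13)/(28−9) = 15/19.

15/19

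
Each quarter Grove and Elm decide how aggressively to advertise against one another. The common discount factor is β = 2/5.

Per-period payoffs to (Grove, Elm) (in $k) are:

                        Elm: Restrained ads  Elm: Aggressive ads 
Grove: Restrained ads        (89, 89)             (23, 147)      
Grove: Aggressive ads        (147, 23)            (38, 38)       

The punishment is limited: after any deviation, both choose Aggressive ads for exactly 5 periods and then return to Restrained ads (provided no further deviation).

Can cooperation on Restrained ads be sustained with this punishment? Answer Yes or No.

No

Comparing payoff streams over the 6 periods until play realigns: cooperate → 89(1+β+…+β^5); deviate → 147 + 38(β+…+β^5).
Cooperation is sustained iff (89−38)(β+…+β^5) ≥ 147−89.
β+…+β^5 = 2/5·(1−(2/5)^5)/(1−2/5) = 0.6598, and (147−89)/(89−38) = 1.1373.
0.6598 < 1.1373, so cooperation is not sustainable.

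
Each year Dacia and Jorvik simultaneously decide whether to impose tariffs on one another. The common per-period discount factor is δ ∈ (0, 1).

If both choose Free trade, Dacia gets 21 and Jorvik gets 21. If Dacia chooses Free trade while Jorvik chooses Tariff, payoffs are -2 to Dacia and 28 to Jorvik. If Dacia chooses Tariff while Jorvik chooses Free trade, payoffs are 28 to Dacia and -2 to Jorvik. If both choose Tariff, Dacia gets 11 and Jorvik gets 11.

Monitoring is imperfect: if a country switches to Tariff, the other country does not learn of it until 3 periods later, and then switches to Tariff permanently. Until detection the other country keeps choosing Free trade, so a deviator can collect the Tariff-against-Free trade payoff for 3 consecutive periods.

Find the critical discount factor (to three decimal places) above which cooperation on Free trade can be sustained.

A deviator earns 28 for 3 periods, then 11 forever; cooperating earns 21 forever. Multiplying the IC by (1−δ):
21 ≥ 28(1−δ^3) + 11δ^3, so 17·δ^3 ≥ 7 and δ^3 ≥ 7/17.
δ ≥ (7/17)^(1/3) ≈ 0.744.

0.744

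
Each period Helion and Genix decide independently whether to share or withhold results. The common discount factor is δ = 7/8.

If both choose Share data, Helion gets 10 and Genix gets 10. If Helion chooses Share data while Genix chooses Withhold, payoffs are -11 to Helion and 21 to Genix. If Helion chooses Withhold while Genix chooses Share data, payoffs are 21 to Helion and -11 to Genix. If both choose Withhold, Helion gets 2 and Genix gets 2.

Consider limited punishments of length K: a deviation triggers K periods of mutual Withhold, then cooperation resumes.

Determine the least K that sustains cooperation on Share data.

IC: δ(1−δ^K)/(1−δ) ≥ (21−10)/(10−2) = 11/8.
With δ = 7/8: need 1 − δ^K ≥ 11/8·(1−7/8)/(7/8), i.e. δ^K ≤ 0.8036.
Since (7/8)^1 = 0.8750 and (7/8)^2 = 0.7656, the smallest such K is 2.

2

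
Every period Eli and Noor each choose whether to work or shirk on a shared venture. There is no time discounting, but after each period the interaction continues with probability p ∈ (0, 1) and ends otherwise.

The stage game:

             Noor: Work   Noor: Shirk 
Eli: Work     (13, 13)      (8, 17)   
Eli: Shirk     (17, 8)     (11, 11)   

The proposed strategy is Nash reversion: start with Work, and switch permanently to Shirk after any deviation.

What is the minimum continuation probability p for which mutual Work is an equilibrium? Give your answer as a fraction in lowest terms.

With no time discounting, the continuation probability p plays the role of the discount factor.
Grim-trigger IC: 13/(1−p) ≥ 17 + 11p/(1−p) ⇒ p ≥ (17−13)/(17−11) = 2/3.

2/3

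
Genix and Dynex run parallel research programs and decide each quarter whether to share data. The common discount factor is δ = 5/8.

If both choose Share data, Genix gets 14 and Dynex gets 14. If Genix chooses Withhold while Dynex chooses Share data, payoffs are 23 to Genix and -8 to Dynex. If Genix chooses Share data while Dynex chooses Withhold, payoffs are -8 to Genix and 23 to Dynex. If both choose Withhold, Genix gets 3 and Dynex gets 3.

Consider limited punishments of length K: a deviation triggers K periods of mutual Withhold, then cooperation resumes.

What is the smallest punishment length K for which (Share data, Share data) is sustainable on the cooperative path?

2

Need Σ_{k=1}^{K} δ^k ≥ (23−14)/(14−3) = 0.8182 at δ = 5/8.
At K = 1 the sum is 0.6250 < 0.8182; at K = 2 it is 1.0156 ≥ 0.8182.
So the minimum punishment length is K = 2.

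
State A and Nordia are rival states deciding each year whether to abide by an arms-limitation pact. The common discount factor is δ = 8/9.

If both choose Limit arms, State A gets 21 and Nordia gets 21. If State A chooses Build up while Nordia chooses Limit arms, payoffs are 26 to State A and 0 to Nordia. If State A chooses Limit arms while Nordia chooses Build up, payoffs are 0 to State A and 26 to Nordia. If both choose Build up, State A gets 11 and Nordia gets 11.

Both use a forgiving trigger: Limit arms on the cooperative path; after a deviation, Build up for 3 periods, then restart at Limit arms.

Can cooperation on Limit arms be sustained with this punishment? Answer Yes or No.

Comparing payoff streams over the 4 periods until play realigns: cooperate → 21(1+δ+…+δ^3); deviate → 26 + 11(δ+…+δ^3).
Cooperation is sustained iff (21−11)(δ+…+δ^3) ≥ 26−21.
δ+…+δ^3 = 8/9·(1−(8/9)^3)/(1−8/9) = 2.3813, and (26−21)/(21−11) = 0.5000.
2.3813 ≥ 0.5000, so cooperation is sustainable.

Yes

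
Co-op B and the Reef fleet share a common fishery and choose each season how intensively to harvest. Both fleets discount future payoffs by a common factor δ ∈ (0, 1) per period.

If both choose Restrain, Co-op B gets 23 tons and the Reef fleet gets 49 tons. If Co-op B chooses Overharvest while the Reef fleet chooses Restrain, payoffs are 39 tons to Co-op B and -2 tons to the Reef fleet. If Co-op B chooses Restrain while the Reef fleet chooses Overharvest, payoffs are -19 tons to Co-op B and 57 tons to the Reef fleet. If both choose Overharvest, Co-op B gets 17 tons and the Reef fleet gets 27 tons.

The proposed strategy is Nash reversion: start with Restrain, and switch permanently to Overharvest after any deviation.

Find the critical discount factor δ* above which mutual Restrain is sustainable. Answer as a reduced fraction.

Co-op B's threshold: (39−23)/(39−17) = 8/11.
the Reef fleet's threshold: (57−49)/(57−27) = 4/15.
8/11 > 4/15, so Co-op B binds and δ* = 8/11.

8/11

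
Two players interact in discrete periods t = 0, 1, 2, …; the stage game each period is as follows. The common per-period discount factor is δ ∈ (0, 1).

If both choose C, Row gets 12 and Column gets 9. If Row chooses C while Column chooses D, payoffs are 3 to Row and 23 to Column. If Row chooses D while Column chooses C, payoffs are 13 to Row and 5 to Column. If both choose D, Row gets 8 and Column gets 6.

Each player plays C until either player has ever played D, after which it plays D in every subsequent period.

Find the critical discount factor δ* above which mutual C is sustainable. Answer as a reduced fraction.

14/17

For Row: deviation gain 13−12 = 1, per-period punishment loss 12−8 = 4. IC gives δ ≥ 1/5.
For Column: gain 14, loss 3 per period, so δ ≥ 14/17.
The tighter constraint is Column's, so cooperation needs δ ≥ 14/17.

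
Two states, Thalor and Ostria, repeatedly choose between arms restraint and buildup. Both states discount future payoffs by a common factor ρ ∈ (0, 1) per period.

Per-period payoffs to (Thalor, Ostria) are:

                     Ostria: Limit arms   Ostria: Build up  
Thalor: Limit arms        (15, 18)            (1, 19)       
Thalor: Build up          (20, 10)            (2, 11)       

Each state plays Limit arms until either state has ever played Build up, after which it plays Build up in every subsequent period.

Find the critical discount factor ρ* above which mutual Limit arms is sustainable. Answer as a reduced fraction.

5/18

Thalor: cooperation gives 15 each period; deviation gives 20 once then 2 forever.
  15/(1−ρ) ≥ 20 + 2ρ/(1−ρ) ⇒ ρ ≥ 5/18.
Ostria: cooperation gives 18 each period; deviation gives 19 once then 11 forever.
  ρ ≥ 1/8.
Both must hold, so the binding constraint is Thalor's: ρ ≥ 5/18.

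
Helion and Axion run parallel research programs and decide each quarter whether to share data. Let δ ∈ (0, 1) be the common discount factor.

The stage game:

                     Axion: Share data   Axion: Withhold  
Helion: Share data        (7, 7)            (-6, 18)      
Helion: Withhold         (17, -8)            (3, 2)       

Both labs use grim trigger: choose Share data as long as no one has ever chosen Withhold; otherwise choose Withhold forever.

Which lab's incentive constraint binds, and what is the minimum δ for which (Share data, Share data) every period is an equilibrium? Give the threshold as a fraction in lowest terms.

Helion; δ ≥ 5/7

Helion's threshold: (17−7)/(17−3) = 5/7.
Axion's threshold: (18−7)/(18−2) = 11/16.
5/7 > 11/16, so Helion binds and δ* = 5/7.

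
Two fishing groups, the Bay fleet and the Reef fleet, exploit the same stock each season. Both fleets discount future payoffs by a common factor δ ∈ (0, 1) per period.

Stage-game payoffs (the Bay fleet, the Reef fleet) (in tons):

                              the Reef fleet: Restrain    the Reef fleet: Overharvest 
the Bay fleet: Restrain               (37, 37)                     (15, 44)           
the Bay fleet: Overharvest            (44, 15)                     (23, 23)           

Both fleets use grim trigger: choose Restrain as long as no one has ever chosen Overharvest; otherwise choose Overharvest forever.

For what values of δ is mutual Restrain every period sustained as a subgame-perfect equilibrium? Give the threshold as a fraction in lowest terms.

1/3

Cooperation forever yields 37 each period: 37/(1−δ).
Deviating yields 44 once, then 23 forever: 44 + 23δ/(1−δ).
No profitable deviation requires 37/(1−δ) ≥ 44 + 23δ/(1−δ).
Multiplying by (1−δ): 37 ≥ 44(1−δ) + 23δ = 44 − 21δ.
So 21δ ≥ 7, i.e. δ ≥ 7/21 = 1/3.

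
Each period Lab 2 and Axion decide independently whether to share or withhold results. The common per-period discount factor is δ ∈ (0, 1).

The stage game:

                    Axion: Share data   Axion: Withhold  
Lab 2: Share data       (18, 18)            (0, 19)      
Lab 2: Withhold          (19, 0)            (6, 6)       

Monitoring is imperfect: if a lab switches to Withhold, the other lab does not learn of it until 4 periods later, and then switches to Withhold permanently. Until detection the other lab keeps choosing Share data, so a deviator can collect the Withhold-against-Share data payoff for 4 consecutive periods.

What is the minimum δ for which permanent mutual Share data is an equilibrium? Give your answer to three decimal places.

0.527

Deviating for the 4 undetected periods gains 19−18 = 1 per period over cooperation, then loses 18−6 = 12 per period forever once punishment starts.
Gain: 1(1 + δ + … + δ^3); loss: 12·δ^4/(1−δ).
No profitable deviation ⇔ 1(1−δ^4) ≤ 12·δ^4, i.e. δ^4 ≥ 1/(1+12) = 1/13.
Hence δ ≥ (1/13)^(1/4) ≈ 0.527.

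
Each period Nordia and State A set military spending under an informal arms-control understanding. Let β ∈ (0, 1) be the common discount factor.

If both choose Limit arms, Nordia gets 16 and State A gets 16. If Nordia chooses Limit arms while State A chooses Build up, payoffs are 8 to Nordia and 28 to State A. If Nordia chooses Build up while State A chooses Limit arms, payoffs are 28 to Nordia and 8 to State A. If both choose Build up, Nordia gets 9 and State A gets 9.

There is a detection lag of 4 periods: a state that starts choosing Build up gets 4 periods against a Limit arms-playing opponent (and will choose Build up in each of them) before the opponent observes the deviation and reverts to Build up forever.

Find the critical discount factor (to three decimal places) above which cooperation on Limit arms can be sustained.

0.891

The best deviation is to choose Build up for all 4 undetected periods, earning 28 each, then 9 forever once detected.
Deviation value: 28(1−β^4)/(1−β) + 9β^4/(1−β); cooperation value: 16/(1−β).
IC: 16 ≥ 28(1−β^4) + 9β^4 = 28 − 19β^4.
So β^4 ≥ 12/19, giving β ≥ (12/19)^(1/4) ≈ 0.891.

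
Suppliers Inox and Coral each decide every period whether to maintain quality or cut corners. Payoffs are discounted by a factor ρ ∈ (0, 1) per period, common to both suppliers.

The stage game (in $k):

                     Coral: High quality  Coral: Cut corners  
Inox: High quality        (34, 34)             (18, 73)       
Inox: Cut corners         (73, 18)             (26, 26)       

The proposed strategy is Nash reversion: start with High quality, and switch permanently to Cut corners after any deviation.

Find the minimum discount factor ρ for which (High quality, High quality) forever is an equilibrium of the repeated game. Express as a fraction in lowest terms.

39/47

Under grim trigger the critical discount factor is (T−C)/(T−P) with T = 73, C = 34, P = 26.
ρ* = (73−34)/(73−26) = 39/47.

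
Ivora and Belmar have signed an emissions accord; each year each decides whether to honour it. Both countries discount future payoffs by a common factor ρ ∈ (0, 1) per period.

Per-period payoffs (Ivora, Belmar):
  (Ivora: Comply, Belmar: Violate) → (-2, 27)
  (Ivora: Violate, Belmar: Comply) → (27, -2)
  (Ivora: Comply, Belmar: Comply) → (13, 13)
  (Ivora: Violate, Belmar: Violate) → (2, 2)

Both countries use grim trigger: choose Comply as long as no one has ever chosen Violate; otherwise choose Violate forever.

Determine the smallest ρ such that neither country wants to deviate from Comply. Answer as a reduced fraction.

Cooperation forever yields 13 each period: 13/(1−ρ).
Deviating yields 27 once, then 2 forever: 27 + 2ρ/(1−ρ).
No profitable deviation requires 13/(1−ρ) ≥ 27 + 2ρ/(1−ρ).
Multiplying by (1−ρ): 13 ≥ 27(1−ρ) + 2ρ = 27 − 25ρ.
So 25ρ ≥ 14, i.e. ρ ≥ 14/25.

14/25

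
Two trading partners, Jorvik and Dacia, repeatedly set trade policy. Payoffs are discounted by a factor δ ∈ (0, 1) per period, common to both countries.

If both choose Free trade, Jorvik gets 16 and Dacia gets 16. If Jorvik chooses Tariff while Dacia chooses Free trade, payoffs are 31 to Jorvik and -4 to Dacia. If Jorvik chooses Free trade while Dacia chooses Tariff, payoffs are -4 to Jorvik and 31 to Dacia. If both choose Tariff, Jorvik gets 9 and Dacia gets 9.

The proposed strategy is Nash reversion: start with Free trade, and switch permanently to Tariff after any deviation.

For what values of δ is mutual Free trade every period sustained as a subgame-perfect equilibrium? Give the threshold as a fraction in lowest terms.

15/22

Cooperation forever yields 16 each period: 16/(1−δ).
Deviating yields 31 once, then 9 forever: 31 + 9δ/(1−δ).
No profitable deviation requires 16/(1−δ) ≥ 31 + 9δ/(1−δ).
Multiplying by (1−δ): 16 ≥ 31(1−δ) + 9δ = 31 − 22δ.
So 22δ ≥ 15, i.e. δ ≥ 15/22.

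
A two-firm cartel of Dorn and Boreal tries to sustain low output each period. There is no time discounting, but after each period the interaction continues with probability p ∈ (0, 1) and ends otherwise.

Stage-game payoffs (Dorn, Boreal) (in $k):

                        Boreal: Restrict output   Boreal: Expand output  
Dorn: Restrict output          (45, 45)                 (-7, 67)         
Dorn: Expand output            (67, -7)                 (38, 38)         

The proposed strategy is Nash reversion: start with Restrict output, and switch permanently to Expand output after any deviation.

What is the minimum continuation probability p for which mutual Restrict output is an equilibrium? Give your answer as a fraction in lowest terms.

22/29

With no time discounting, the continuation probability p plays the role of the discount factor.
Grim-trigger IC: 45/(1−p) ≥ 67 + 38p/(1−p) ⇒ p ≥ (67−45)/(67−38) = 22/29.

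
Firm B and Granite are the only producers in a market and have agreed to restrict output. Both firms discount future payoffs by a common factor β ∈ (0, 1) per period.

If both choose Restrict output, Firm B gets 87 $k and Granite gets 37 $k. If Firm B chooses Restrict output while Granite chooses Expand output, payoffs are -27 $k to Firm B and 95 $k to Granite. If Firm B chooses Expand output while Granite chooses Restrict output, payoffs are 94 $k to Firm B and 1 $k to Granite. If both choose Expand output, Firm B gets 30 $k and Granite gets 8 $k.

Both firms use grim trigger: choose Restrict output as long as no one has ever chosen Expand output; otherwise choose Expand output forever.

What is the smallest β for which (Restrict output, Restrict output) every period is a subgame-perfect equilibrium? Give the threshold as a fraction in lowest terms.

For Firm B: deviation gain 94−87 = 7, per-period punishment loss 87−30 = 57. IC gives β ≥ 7/64.
For Granite: gain 58, loss 29 per period, so β ≥ 58/87 = 2/3.
The tighter constraint is Granite's, so cooperation needs β ≥ 2/3.

2/3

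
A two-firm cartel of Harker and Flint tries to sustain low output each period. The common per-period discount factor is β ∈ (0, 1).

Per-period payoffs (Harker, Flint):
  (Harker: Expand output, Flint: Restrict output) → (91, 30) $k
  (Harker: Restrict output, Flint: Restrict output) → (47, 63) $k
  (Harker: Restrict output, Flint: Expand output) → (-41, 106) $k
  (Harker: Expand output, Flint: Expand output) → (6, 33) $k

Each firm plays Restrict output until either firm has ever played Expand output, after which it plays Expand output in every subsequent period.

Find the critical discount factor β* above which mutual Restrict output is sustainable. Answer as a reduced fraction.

Harker: cooperation gives 47 each period; deviation gives 91 once then 6 forever.
  47/(1−β) ≥ 91 + 6β/(1−β) ⇒ β ≥ 44/85.
Flint: cooperation gives 63 each period; deviation gives 106 once then 33 forever.
  β ≥ 43/73.
Both must hold, so the binding constraint is Flint's: β ≥ 43/73.

43/73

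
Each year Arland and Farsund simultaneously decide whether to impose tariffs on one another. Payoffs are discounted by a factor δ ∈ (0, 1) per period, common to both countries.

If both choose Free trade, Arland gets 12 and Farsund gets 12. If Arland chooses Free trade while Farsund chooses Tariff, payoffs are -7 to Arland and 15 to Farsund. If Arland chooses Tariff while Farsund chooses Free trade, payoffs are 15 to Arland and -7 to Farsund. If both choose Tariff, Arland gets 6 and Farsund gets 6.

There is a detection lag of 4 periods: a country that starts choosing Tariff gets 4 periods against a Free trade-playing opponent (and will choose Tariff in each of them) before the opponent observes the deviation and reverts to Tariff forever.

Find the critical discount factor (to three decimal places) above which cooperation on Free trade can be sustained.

A deviator earns 15 for 4 periods, then 6 forever; cooperating earns 12 forever. Multiplying the IC by (1−δ):
12 ≥ 15(1−δ^4) + 6δ^4, so 9·δ^4 ≥ 3 and δ^4 ≥ 1/3.
δ ≥ (1/3)^(1/4) ≈ 0.760.

0.760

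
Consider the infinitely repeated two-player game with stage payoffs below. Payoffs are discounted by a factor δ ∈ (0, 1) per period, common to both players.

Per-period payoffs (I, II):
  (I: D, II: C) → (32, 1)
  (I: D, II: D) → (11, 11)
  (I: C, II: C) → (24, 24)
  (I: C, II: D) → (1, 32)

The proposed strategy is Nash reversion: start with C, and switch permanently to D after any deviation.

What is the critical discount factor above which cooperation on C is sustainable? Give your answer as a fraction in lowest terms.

Cooperation forever yields 24 each period: 24/(1−δ).
Deviating yields 32 once, then 11 forever: 32 + 11δ/(1−δ).
No profitable deviation requires 24/(1−δ) ≥ 32 + 11δ/(1−δ).
Multiplying by (1−δ): 24 ≥ 32(1−δ) + 11δ = 32 − 21δ.
So 21δ ≥ 8, i.e. δ ≥ 8/21.

8/21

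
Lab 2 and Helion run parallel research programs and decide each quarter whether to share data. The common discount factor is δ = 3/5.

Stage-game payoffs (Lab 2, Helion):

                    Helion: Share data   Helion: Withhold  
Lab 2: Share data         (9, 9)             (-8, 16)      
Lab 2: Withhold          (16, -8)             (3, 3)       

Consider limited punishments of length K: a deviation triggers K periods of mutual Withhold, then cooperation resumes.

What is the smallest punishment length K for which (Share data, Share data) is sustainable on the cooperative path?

Need Σ_{k=1}^{K} δ^k ≥ (16−9)/(9−3) = 1.1667 at δ = 3/5.
At K = 2 the sum is 0.9600 < 1.1667; at K = 3 it is 1.1760 ≥ 1.1667.
So the minimum punishment length is K = 3.

3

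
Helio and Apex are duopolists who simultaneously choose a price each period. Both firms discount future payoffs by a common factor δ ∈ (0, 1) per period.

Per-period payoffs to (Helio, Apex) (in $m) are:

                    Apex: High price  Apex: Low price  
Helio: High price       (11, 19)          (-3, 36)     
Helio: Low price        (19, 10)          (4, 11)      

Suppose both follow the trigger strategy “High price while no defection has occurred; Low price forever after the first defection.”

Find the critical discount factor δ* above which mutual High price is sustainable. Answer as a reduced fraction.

17/25

For Helio: deviation gain 19−11 = 8, per-period punishment loss 11−4 = 7. IC gives δ ≥ 8/15.
For Apex: gain 17, loss 8 per period, so δ ≥ 17/25.
The tighter constraint is Apex's, so cooperation needs δ ≥ 17/25.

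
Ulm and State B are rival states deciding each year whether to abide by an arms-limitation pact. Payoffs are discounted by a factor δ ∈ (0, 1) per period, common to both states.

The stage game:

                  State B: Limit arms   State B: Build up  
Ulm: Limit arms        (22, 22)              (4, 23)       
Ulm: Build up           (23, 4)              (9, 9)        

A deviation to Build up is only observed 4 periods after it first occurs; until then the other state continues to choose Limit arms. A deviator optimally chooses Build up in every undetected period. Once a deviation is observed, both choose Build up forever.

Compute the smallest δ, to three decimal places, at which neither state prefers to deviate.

0.517

The best deviation is to choose Build up for all 4 undetected periods, earning 23 each, then 9 forever once detected.
Deviation value: 23(1−δ^4)/(1−δ) + 9δ^4/(1−δ); cooperation value: 22/(1−δ).
IC: 22 ≥ 23(1−δ^4) + 9δ^4 = 23 − 14δ^4.
So δ^4 ≥ 1/14, giving δ ≥ (1/14)^(1/4) ≈ 0.517.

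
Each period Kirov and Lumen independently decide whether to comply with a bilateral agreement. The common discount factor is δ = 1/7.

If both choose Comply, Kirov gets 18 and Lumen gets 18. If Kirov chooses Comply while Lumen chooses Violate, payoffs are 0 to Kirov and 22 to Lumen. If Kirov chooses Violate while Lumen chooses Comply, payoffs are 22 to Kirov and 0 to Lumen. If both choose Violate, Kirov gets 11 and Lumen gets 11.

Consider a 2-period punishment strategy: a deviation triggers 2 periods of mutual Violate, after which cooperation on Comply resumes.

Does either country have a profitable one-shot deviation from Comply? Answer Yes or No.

IC: δ+…+δ^2 ≥ (22−18)/(18−11) = 4/7.
At δ = 1/7: partial sum = 0.1633 < 0.5714. Cooperation not sustainable.

Yes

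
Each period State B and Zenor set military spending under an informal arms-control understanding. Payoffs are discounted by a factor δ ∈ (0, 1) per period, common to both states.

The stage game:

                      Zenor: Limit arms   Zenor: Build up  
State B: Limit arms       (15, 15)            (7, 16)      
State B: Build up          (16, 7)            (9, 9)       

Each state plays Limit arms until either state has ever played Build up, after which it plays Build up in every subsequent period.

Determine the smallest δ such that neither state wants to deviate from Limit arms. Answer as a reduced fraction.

1/7

15/(1−δ) ≥ 16 + 9δ/(1−δ)
15 ≥ 16 − 7δ
δ ≥ 1/7.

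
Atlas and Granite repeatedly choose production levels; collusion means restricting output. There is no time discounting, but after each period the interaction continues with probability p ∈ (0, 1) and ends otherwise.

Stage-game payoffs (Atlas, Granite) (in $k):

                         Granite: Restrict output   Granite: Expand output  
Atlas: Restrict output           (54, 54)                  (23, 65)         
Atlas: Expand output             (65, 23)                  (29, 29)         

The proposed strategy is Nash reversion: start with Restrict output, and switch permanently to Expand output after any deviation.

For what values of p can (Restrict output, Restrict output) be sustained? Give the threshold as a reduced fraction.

With no time discounting, the continuation probability p plays the role of the discount factor.
Grim-trigger IC: 54/(1−p) ≥ 65 + 29p/(1−p) ⇒ p ≥ (65−54)/(65−29) = 11/36.

11/36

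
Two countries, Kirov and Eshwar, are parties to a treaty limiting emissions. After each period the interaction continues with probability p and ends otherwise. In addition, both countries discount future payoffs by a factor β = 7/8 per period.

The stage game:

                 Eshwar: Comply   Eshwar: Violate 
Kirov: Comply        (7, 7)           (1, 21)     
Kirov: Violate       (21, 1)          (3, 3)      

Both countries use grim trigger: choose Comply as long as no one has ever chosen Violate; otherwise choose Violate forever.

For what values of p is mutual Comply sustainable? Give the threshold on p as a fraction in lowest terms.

With continuation probability p and discount β, the effective per-period discount factor is βp.
Grim-trigger IC: βp ≥ (21−7)/(21−3) = 7/9.
So p ≥ (7/9)/(7/8) = 8/9.

8/9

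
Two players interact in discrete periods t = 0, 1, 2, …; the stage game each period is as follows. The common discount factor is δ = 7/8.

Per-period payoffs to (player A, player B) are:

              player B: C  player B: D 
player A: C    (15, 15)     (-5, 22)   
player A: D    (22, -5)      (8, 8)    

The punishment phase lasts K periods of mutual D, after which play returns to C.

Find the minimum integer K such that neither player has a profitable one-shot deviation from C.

No profitable deviation requires (15−8)(δ+…+δ^K) ≥ 22−15, i.e. δ+…+δ^K ≥ 1 ≈ 1.0000.
With δ = 7/8, the partial sums are K=1: 0.8750, K=2: 1.6406.
K = 2 is the first length at which the sum reaches 1.0000.

2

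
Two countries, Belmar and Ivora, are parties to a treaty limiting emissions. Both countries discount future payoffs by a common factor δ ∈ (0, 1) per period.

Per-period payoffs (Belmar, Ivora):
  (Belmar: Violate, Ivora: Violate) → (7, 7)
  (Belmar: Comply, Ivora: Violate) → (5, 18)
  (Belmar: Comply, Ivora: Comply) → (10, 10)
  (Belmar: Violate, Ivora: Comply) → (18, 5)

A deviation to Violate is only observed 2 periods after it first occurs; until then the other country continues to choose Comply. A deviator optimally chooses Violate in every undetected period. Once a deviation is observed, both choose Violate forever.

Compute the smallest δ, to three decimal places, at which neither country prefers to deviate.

Deviating for the 2 undetected periods gains 18−10 = 8 per period over cooperation, then loses 10−7 = 3 per period forever once punishment starts.
Gain: 8(1 + δ + … + δ^1); loss: 3·δ^2/(1−δ).
No profitable deviation ⇔ 8(1−δ^2) ≤ 3·δ^2, i.e. δ^2 ≥ 8/(8+3) = 8/11.
Hence δ ≥ (8/11)^(1/2) ≈ 0.853.

0.853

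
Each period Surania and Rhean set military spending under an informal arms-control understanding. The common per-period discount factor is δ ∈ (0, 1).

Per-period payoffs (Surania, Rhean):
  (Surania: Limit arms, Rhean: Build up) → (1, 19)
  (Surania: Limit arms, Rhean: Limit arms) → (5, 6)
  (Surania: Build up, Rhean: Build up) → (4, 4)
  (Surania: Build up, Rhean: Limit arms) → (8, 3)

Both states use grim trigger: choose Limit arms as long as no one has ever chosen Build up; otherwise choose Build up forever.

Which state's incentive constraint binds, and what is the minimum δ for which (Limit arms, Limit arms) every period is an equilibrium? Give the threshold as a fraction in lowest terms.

For Surania: deviation gain 8−5 = 3, per-period punishment loss 5−4 = 1. IC gives δ ≥ 3/4.
For Rhean: gain 13, loss 2 per period, so δ ≥ 13/15.
The tighter constraint is Rhean's, so cooperation needs δ ≥ 13/15.

Rhean; δ ≥ 13/15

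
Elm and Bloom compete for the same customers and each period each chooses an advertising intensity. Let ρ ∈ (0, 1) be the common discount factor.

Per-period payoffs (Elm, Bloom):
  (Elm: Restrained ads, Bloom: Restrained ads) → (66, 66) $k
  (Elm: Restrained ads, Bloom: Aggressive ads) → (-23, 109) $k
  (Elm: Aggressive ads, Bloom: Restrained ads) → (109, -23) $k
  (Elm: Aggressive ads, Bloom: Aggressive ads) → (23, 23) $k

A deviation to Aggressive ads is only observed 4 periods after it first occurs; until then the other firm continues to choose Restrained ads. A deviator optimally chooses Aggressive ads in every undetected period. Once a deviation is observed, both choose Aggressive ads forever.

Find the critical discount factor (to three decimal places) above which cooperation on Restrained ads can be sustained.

A deviator earns 109 for 4 periods, then 23 forever; cooperating earns 66 forever. Multiplying the IC by (1−ρ):
66 ≥ 109(1−ρ^4) + 23ρ^4, so 86·ρ^4 ≥ 43 and ρ^4 ≥ 1/2.
ρ ≥ (1/2)^(1/4) ≈ 0.841.

0.841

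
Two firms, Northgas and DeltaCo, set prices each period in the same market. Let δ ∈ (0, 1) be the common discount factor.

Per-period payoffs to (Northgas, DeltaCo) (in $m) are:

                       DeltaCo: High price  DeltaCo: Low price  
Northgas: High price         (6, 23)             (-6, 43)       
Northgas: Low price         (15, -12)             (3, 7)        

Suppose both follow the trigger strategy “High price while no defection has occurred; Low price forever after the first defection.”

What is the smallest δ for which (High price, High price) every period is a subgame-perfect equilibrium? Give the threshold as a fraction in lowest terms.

Northgas's threshold: (15−6)/(15−3) = 3/4.
DeltaCo's threshold: (43−23)/(43−7) = 5/9.
3/4 > 5/9, so Northgas binds and δ* = 3/4.

3/4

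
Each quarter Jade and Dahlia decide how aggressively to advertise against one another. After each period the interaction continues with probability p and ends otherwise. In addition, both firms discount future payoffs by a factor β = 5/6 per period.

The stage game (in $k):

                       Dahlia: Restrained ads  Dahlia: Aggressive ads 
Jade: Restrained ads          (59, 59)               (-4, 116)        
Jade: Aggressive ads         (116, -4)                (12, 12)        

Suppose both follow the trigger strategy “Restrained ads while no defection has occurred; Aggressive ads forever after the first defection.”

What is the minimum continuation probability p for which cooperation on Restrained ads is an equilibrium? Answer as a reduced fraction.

171/260

With continuation probability p and discount β, the effective per-period discount factor is βp.
Grim-trigger IC: βp ≥ (116−59)/(116−12) = 57/104.
So p ≥ (57/104)/(5/6) = 171/260.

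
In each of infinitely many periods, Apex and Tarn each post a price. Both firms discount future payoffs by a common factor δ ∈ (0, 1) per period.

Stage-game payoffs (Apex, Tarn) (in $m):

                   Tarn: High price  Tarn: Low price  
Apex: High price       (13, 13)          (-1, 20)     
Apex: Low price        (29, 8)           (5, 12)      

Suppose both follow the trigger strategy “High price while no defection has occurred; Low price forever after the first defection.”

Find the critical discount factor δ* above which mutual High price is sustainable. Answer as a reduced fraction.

For Apex: deviation gain 29−13 = 16, per-period punishment loss 13−5 = 8. IC gives δ ≥ 16/24 = 2/3.
For Tarn: gain 7, loss 1 per period, so δ ≥ 7/8.
The tighter constraint is Tarn's, so cooperation needs δ ≥ 7/8.

7/8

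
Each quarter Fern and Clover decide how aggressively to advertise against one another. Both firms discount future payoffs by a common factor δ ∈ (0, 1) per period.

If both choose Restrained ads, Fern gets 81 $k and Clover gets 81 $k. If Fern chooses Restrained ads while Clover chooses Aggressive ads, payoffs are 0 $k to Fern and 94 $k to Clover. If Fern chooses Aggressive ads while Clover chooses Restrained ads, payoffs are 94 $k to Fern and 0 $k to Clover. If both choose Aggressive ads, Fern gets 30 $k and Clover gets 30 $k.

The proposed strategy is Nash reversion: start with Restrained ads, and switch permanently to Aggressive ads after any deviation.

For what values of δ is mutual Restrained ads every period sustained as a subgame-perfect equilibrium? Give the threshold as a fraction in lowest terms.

One-period gain from deviating is 94 − 81 = 13. The loss is 81 − 30 = 51 in every subsequent period, with present value 51·δ/(1−δ).
Deviation is unprofitable when 51·δ/(1−δ) ≥ 13, i.e. δ/(1−δ) ≥ 13/51.
Equivalently δ ≥ 13/(13+51) = 13/64.

13/64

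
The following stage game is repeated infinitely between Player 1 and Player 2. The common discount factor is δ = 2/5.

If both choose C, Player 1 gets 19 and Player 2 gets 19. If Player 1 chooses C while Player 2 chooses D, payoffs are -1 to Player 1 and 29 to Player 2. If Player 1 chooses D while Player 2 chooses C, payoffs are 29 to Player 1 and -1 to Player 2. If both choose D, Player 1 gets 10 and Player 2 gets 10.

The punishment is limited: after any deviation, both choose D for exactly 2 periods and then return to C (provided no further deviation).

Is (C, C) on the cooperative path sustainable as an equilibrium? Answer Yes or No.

No

A one-shot deviation gives 29 now, then 10 for 2 periods, then back to 19.
Gain from deviating: (29−19) today; loss: (19−10) in each of the next 2 periods.
No-deviation condition: (19−10)(δ+…+δ^2) ≥ 29−19, i.e. δ+…+δ^2 ≥ 10/9.
At δ = 2/5: δ+…+δ^2 = 0.5600 < 1.1111.
So cooperation is not sustainable.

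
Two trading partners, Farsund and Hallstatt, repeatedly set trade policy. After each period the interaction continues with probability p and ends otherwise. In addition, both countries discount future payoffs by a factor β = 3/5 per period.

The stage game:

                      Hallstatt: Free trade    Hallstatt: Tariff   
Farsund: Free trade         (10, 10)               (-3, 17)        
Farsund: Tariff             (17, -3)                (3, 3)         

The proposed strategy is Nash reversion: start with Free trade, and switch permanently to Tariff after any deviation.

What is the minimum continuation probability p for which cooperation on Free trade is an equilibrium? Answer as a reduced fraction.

5/6

With continuation probability p and discount β, the effective per-period discount factor is βp.
Grim-trigger IC: βp ≥ (17−10)/(17−3) = 1/2.
So p ≥ (1/2)/(3/5) = 5/6.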